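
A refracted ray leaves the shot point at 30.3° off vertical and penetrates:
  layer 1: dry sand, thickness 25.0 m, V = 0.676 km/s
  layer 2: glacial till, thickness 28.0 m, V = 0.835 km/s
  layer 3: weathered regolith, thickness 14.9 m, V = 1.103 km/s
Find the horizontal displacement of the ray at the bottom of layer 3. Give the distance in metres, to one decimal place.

58.5 m

Ray parameter p = sin 30.3° / 0.676 km/s = 7.4634e-01 s/km.
Layer 1: θ = 30.30°; offset = 25.0·tan 30.30° = 14.609 m.
Layer 2: sin θ = p·0.835 = 0.6232 → θ = 38.55°; offset = 28.0·tan 38.55° = 22.312 m.
Layer 3: sin θ = p·1.103 = 0.8232 → θ = 55.41°; offset = 14.9·tan 55.41° = 21.605 m.
Summing the layer offsets gives 58.526 m.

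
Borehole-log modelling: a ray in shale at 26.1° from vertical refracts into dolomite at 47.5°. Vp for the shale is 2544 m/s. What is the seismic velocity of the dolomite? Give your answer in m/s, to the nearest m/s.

4263 m/s

Snell's law: sin 26.1°/V₁ = sin 47.5°/V₂.
V₂ = V₁·sin 47.5°/sin 26.1° = 2544 × 1.6759 = 4263.39 m/s.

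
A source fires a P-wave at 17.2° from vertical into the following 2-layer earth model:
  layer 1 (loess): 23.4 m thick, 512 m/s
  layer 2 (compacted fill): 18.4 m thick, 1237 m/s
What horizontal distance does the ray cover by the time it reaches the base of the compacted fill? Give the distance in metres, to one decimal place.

Apply Snell's law at each interface; in layer i the horizontal offset is hᵢ·tan θᵢ.
Layer 1: θ = 17.20°; offset = 23.4·tan 17.20° = 7.244 m.
Layer 2: sin θ = 1237·sin 17.2°/512 = 0.7144, θ = 45.60°; offset = 18.4·tan 45.60° = 18.787 m.
Total horizontal offset = 26.031 m.

26.0 m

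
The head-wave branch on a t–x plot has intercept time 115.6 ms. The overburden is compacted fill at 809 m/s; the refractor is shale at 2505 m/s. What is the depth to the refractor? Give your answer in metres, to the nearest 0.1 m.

49.4 m

h = tᵢ·V₁·V₂ / (2·√(V₂²−V₁²)).
√(V₂²−V₁²) = √(2505² − 809²) = 2370.8 m/s.
h = 0.1156 s × 809 × 2505 / (2 × 2370.8) = 49.41 m.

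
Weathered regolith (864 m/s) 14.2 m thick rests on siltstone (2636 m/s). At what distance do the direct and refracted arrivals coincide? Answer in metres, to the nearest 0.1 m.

39.9 m

x_cross = 2h·√((V₂+V₁)/(V₂−V₁)).
(V₂+V₁)/(V₂−V₁) = (2636+864)/(2636−864) = 1.9752; √ = 1.4054.
x_cross = 2·14.2·1.4054 = 39.91 m.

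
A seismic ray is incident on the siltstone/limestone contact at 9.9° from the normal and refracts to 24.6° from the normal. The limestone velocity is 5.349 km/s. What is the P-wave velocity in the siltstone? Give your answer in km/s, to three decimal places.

2.209 km/s

Snell's law: sin 9.9°/V₁ = sin 24.6°/V₂.
V₁ = V₂·sin 9.9°/sin 24.6° = 5.349 × 0.4130 = 2.209 km/s.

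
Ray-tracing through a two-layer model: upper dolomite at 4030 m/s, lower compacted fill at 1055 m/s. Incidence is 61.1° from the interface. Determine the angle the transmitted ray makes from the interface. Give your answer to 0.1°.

Angle from the normal: 90° − 61.1° = 28.9°.
Snell's law: sin θ₂ = (V₂/V₁)·sin θ₁ = (1055/4030)·sin 28.9° = 0.1265.
θ₂ = arcsin 0.1265 = 7.27° from the normal.
From the interface: 90° − 7.27° = 82.73°.

82.7°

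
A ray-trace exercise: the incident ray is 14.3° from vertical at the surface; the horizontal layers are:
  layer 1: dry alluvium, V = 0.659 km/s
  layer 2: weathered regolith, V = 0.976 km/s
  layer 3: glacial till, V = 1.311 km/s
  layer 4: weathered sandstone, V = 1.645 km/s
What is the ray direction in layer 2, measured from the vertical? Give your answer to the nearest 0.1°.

Snell's law across each interface conserves sin θ / V, so sin θ_2 = V_2·sin θ₁/V₁.
sin θ_2 = 0.976 × sin 14.3° / 0.659 = 0.3658.
θ_2 = arcsin 0.3658 = 21.46°.

21.5°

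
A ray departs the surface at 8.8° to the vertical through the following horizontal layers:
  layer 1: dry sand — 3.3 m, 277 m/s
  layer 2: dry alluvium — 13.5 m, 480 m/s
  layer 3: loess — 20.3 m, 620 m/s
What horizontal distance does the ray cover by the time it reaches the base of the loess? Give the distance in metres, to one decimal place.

11.6 m

Ray parameter p = sin 8.8° / 277 m/s = 5.5230e-04 s/m.
Layer 1: θ = 8.80°; offset = 3.3·tan 8.80° = 0.511 m.
Layer 2: sin θ = p·480 = 0.2651 → θ = 15.37°; offset = 13.5·tan 15.37° = 3.712 m.
Layer 3: sin θ = p·620 = 0.3424 → θ = 20.02°; offset = 20.3·tan 20.02° = 7.398 m.
Σ offsets = 11.621 m.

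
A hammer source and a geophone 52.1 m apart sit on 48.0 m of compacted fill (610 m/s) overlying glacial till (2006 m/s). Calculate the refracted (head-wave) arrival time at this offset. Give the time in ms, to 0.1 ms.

175.9 ms

t = x/V₂ + 2h·√(V₂²−V₁²)/(V₁V₂).
√(V₂²−V₁²) = √(2006²−610²) = 1911.0 m/s; delay term = 2·48.0·1911.0/(610·2006) = 0.14992 s.
t = 52.1/2006 + 0.14992 = 0.17590 s.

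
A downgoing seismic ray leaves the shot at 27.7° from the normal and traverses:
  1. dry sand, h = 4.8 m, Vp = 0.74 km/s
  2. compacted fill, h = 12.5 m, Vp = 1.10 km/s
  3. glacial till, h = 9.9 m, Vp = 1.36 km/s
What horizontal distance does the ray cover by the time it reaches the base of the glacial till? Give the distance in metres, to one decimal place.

30.7 m

Apply Snell's law at each interface; in layer i the horizontal offset is hᵢ·tan θᵢ.
Layer 1: θ = 27.70°; offset = 4.8·tan 27.70° = 2.520 m.
Layer 2: sin θ = 1.10·sin 27.7°/0.74 = 0.6910, θ = 43.71°; offset = 12.5·tan 43.71° = 11.949 m.
Layer 3: sin θ = 1.36·sin 27.7°/0.74 = 0.8543, θ = 58.68°; offset = 9.9·tan 58.68° = 16.272 m.
Total horizontal offset = 30.740 m.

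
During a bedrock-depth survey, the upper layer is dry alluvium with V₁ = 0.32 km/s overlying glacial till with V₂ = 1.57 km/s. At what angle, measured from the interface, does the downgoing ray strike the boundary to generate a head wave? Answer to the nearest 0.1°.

78.2°

At critical incidence the refracted ray runs along the interface (θ₂ = 90°), so sin θ_c = V₁/V₂.
θ_c = arcsin(0.32/1.57) = arcsin 0.2038 = 11.76°.
Measured from the interface: 90° − 11.76° = 78.24°.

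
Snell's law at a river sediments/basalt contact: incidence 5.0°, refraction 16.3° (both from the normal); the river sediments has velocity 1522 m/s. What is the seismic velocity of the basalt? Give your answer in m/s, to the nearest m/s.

Snell's law: sin 5.0°/V₁ = sin 16.3°/V₂.
V₂ = V₁·sin 16.3°/sin 5.0° = 1522 × 3.2203 = 4901.28 m/s.

4901 m/s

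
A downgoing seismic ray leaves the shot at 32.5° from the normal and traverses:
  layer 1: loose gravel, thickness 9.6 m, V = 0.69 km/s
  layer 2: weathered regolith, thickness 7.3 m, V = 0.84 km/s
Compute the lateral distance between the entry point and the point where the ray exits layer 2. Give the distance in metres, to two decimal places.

Ray parameter p = sin 32.5° / 0.69 km/s = 7.7870e-01 s/km.
Layer 1: θ = 32.50°; offset = 9.6·tan 32.50° = 6.1159 m.
Layer 2: sin θ = p·0.84 = 0.6541 → θ = 40.85°; offset = 7.3·tan 40.85° = 6.3127 m.
Summing the layer offsets gives 12.4286 m.

12.43 m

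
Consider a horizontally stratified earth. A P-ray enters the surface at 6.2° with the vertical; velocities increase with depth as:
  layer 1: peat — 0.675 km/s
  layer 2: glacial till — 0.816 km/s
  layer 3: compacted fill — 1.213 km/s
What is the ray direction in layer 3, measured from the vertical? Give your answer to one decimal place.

Ray parameter p = sin 6.2° / 0.675 = 1.6000e-01 s/km.
sin θ_3 = p·V_3 = 1.6000e-01 × 1.213 = 0.1941.
θ_3 = arcsin 0.1941 = 11.19°.

11.2°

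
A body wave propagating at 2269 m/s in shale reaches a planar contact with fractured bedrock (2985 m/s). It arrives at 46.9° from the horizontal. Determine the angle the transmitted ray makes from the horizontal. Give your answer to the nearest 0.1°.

26.0°

Angle from the normal: 90° − 46.9° = 43.1°.
Snell's law: sin θ₂ = (V₂/V₁)·sin θ₁ = (2985/2269)·sin 43.1° = 0.8989.
θ₂ = arcsin 0.8989 = 64.01° from the normal.
From the interface: 90° − 64.01° = 25.99°.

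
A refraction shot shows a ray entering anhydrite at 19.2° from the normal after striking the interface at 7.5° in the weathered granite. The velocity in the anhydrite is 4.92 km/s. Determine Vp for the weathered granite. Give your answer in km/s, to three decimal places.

sin 7.5° = 0.1305; sin 19.2° = 0.3289.
V₁ = V₂·(sin θ₁/sin θ₂) = 4.92·(0.1305/0.3289) = 1.953 km/s.

1.953 km/s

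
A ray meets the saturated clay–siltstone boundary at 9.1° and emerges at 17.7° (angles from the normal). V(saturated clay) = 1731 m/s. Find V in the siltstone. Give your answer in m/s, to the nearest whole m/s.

Snell's law: sin 9.1°/V₁ = sin 17.7°/V₂.
V₂ = V₁·sin 17.7°/sin 9.1° = 1731 × 1.9223 = 3327.56 m/s.

3328 m/s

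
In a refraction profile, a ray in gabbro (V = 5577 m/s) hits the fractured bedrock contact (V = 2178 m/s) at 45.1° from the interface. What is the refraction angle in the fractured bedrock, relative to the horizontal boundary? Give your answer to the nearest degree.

Convert to the normal: θ₁ = 90° − 45.1° = 44.9°.
sin θ₁/V₁ = sin θ₂/V₂ ⇒ sin θ₂ = 2178·sin 44.9°/5577 = 2178·0.7059/5577 = 0.2757.
θ₂ = arcsin 0.2757 = 16.00° from the normal.
From the interface: 90° − 16.00° = 74.00°.

74°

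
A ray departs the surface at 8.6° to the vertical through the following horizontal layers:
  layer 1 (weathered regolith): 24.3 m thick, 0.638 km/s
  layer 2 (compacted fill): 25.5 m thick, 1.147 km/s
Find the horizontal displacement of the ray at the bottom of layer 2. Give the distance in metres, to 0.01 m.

10.79 m

Apply Snell's law at each interface; in layer i the horizontal offset is hᵢ·tan θᵢ.
Layer 1: θ = 8.60°; offset = 24.3·tan 8.60° = 3.6750 m.
Layer 2: sin θ = 1.147·sin 8.6°/0.638 = 0.2688, θ = 15.59°; offset = 25.5·tan 15.59° = 7.1173 m.
Total horizontal offset = 10.7924 m.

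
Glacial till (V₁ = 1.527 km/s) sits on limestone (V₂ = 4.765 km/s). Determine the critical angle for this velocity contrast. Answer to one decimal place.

At critical incidence the refracted ray runs along the interface (θ₂ = 90°), so sin θ_c = V₁/V₂.
θ_c = arcsin(1.527/4.765) = arcsin 0.3205 = 18.69°.

18.7°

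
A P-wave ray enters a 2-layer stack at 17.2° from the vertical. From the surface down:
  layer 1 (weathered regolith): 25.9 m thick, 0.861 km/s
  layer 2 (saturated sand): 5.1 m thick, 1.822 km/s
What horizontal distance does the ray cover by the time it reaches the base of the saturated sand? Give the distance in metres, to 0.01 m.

p = sin θ₁/V₁ = sin 17.2°/0.861 = 3.4345e-01 s/km is conserved through the stack.
Layer 1: θ = 17.20°; offset = 25.9·tan 17.20° = 8.0174 m.
Layer 2: sin θ = p·1.822 = 0.6258 → θ = 38.74°; offset = 5.1·tan 38.74° = 4.0914 m.
Summing the layer offsets gives 12.1088 m.

12.11 m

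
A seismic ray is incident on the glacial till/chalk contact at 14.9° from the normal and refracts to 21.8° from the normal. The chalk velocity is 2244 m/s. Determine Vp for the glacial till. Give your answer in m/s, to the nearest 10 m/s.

sin 14.9° = 0.2571; sin 21.8° = 0.3714.
V₁ = V₂·(sin θ₁/sin θ₂) = 2244·(0.2571/0.3714) = 1553.73 m/s.

1550 m/s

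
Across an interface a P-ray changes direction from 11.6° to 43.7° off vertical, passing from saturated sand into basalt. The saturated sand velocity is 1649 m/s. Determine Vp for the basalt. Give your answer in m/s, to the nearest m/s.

5666 m/s

Snell's law: sin 11.6°/V₁ = sin 43.7°/V₂.
V₂ = V₁·sin 43.7°/sin 11.6° = 1649 × 3.4359 = 5665.79 m/s.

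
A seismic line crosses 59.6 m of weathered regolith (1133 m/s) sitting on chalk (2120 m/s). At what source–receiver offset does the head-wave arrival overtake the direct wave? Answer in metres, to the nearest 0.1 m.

216.4 m

θ_c = arcsin(1133/2120) = 32.31°, so cos θ_c = 0.8452 and tᵢ = 2h cos θ_c/V₁ = 0.0889 s.
At crossover x/V₁ = x/V₂ + tᵢ ⇒ x = tᵢ/(1/V₁ − 1/V₂) = 0.08892/(8.8261e-04 − 4.7170e-04) = 216.40 m.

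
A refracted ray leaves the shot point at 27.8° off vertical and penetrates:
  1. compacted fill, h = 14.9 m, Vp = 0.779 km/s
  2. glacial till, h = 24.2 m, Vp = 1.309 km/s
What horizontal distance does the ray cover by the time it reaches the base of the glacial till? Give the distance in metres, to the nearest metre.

38 m

Apply Snell's law at each interface; in layer i the horizontal offset is hᵢ·tan θᵢ.
Layer 1: θ = 27.80°; offset = 14.9·tan 27.80° = 7.856 m.
Layer 2: sin θ = 1.309·sin 27.8°/0.779 = 0.7837, θ = 51.60°; offset = 24.2·tan 51.60° = 30.533 m.
Summing the layer offsets gives 38.389 m.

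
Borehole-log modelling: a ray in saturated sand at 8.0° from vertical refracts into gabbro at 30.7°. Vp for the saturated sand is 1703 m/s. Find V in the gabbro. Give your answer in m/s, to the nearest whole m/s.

sin 8.0° = 0.1392; sin 30.7° = 0.5105.
V₂ = V₁·(sin θ₂/sin θ₁) = 1703·(0.5105/0.1392) = 6247.29 m/s.

6247 m/s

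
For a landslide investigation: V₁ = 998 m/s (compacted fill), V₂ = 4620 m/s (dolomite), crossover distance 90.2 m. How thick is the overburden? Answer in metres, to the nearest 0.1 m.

h = (x_cross/2)·√((V₂−V₁)/(V₂+V₁)).
(V₂−V₁)/(V₂+V₁) = (4620−998)/(4620+998) = 0.6447; √ = 0.8029.
h = (90.2/2)·0.8029 = 36.21 m.

36.2 m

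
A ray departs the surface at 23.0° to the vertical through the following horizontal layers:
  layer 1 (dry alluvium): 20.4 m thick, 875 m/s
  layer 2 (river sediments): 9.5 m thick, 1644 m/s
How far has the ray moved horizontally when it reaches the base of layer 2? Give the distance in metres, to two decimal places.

Apply Snell's law at each interface; in layer i the horizontal offset is hᵢ·tan θᵢ.
Layer 1: θ = 23.00°; offset = 20.4·tan 23.00° = 8.6593 m.
Layer 2: sin θ = 1644·sin 23.0°/875 = 0.7341, θ = 47.23°; offset = 9.5·tan 47.23° = 10.2711 m.
Summing the layer offsets gives 18.9304 m.

18.93 m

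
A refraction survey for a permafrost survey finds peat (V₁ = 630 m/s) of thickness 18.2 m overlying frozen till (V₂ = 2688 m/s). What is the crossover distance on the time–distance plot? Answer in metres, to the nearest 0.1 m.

46.2 m

θ_c = arcsin(630/2688) = 13.55°, so cos θ_c = 0.9721 and tᵢ = 2h cos θ_c/V₁ = 0.0562 s.
At crossover x/V₁ = x/V₂ + tᵢ ⇒ x = tᵢ/(1/V₁ − 1/V₂) = 0.05617/(1.5873e-03 − 3.7202e-04) = 46.22 m.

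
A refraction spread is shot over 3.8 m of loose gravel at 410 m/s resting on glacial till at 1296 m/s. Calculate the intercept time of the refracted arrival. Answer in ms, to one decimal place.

17.6 ms

tᵢ = 2h·√(V₂²−V₁²)/(V₁V₂).
√(V₂²−V₁²) = √(1296²−410²) = 1229.4 m/s.
tᵢ = 2·3.8·1229.4/(410·1296) = 0.01758 s.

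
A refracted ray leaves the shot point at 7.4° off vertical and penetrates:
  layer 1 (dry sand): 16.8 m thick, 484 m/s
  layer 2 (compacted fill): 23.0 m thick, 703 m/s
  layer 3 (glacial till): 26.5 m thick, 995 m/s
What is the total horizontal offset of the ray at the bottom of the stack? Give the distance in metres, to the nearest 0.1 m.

p = sin θ₁/V₁ = sin 7.4°/484 = 2.6611e-04 s/m is conserved through the stack.
Layer 1: θ = 7.40°; offset = 16.8·tan 7.40° = 2.182 m.
Layer 2: sin θ = p·703 = 0.1871 → θ = 10.78°; offset = 23.0·tan 10.78° = 4.380 m.
Layer 3: sin θ = p·995 = 0.2648 → θ = 15.35°; offset = 26.5·tan 15.35° = 7.276 m.
Summing the layer offsets gives 13.838 m.

13.8 m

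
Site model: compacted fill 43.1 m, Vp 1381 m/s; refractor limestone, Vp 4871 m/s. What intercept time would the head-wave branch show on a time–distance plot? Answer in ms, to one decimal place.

θ_c = arcsin(V₁/V₂) = arcsin(1381/4871) = 16.47°; cos θ_c = 0.9590.
tᵢ = 2h·cos θ_c / V₁ = 2·43.1·0.9590 / 1381 = 0.05986 s.

59.9 ms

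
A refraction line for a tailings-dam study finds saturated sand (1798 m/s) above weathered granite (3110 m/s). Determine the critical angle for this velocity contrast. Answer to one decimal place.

At critical incidence the refracted ray runs along the interface (θ₂ = 90°), so sin θ_c = V₁/V₂.
θ_c = arcsin(1798/3110) = arcsin 0.5781 = 35.32°.

35.3°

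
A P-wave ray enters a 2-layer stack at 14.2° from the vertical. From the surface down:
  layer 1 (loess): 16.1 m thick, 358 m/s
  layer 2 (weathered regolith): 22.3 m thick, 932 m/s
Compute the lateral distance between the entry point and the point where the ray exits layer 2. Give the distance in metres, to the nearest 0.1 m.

p = sin θ₁/V₁ = sin 14.2°/358 = 6.8522e-04 s/m is conserved through the stack.
Layer 1: θ = 14.20°; offset = 16.1·tan 14.20° = 4.074 m.
Layer 2: sin θ = p·932 = 0.6386 → θ = 39.69°; offset = 22.3·tan 39.69° = 18.507 m.
Summing the layer offsets gives 22.581 m.

22.6 m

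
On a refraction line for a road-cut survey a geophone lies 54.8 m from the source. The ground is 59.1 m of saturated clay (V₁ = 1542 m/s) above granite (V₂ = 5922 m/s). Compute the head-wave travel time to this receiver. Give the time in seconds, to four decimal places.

0.0833 s

t = x/V₂ + 2h·√(V₂²−V₁²)/(V₁V₂).
√(V₂²−V₁²) = √(5922²−1542²) = 5717.7 m/s; delay term = 2·59.1·5717.7/(1542·5922) = 0.07401 s.
t = 54.8/5922 + 0.07401 = 0.08326 s.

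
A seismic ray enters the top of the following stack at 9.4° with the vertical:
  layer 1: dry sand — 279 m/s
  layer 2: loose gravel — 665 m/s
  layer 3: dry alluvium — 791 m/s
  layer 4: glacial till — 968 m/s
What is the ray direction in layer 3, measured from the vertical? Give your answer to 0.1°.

Ray parameter p = sin 9.4° / 279 = 5.8540e-04 s/m.
sin θ_3 = p·V_3 = 5.8540e-04 × 791 = 0.4630.
θ_3 = 27.58° from the vertical.

27.6°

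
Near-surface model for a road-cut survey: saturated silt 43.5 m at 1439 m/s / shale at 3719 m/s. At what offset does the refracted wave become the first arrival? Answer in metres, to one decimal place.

θ_c = arcsin(1439/3719) = 22.76°, so cos θ_c = 0.9221 and tᵢ = 2h cos θ_c/V₁ = 0.0557 s.
At crossover x/V₁ = x/V₂ + tᵢ ⇒ x = tᵢ/(1/V₁ − 1/V₂) = 0.05575/(6.9493e-04 − 2.6889e-04) = 130.86 m.

130.9 m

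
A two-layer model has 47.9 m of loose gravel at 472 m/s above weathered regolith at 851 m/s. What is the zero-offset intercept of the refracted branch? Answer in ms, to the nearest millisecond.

tᵢ = 2h·√(V₂²−V₁²)/(V₁V₂).
√(V₂²−V₁²) = √(851²−472²) = 708.1 m/s.
tᵢ = 2·47.9·708.1/(472·851) = 0.16889 s.

169 ms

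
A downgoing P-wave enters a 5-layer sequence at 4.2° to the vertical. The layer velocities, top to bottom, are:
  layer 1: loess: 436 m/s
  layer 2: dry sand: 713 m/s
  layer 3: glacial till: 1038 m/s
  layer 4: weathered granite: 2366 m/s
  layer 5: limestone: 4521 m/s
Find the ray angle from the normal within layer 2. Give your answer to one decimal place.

Ray parameter p = sin 4.2° / 436 = 1.6798e-04 s/m.
sin θ_2 = p·V_2 = 1.6798e-04 × 713 = 0.1198.
θ_2 = 6.88° from the vertical.

6.9°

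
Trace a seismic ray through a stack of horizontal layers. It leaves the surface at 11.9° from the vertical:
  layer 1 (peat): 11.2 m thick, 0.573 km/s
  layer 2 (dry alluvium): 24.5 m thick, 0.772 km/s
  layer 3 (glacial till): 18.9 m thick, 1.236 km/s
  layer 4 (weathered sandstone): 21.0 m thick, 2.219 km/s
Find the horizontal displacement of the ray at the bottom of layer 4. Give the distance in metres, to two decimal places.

Apply Snell's law at each interface; in layer i the horizontal offset is hᵢ·tan θᵢ.
Layer 1: θ = 11.90°; offset = 11.2·tan 11.90° = 2.3602 m.
Layer 2: sin θ = 0.772·sin 11.9°/0.573 = 0.2778, θ = 16.13°; offset = 24.5·tan 16.13° = 7.0855 m.
Layer 3: sin θ = 1.236·sin 11.9°/0.573 = 0.4448, θ = 26.41°; offset = 18.9·tan 26.41° = 9.3863 m.
Layer 4: sin θ = 2.219·sin 11.9°/0.573 = 0.7985, θ = 52.99°; offset = 21.0·tan 52.99° = 27.8594 m.
Total horizontal offset = 46.6913 m.

46.69 m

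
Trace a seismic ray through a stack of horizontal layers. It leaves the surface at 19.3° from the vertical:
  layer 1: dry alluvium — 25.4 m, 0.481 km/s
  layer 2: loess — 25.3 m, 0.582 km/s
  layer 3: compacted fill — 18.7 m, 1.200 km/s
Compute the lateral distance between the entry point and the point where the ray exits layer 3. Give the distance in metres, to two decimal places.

47.19 m

Ray parameter p = sin 19.3° / 0.481 km/s = 6.8714e-01 s/km.
Layer 1: θ = 19.30°; offset = 25.4·tan 19.30° = 8.8950 m.
Layer 2: sin θ = p·0.582 = 0.3999 → θ = 23.57°; offset = 25.3·tan 23.57° = 11.0390 m.
Layer 3: sin θ = p·1.200 = 0.8246 → θ = 55.54°; offset = 18.7·tan 55.54° = 27.2542 m.
Σ offsets = 47.1882 m.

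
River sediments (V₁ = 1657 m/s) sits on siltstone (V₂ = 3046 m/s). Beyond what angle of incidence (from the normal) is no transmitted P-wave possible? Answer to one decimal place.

At critical incidence the refracted ray runs along the interface (θ₂ = 90°), so sin θ_c = V₁/V₂.
θ_c = arcsin(1657/3046) = arcsin 0.5440 = 32.96°.

33.0°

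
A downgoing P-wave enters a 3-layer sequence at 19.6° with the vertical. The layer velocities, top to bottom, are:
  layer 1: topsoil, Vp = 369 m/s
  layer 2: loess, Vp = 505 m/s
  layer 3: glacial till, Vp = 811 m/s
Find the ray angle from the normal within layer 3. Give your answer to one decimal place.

47.5°

Ray parameter p = sin 19.6° / 369 = 9.0908e-04 s/m.
sin θ_3 = p·V_3 = 9.0908e-04 × 811 = 0.7373.
θ_3 = 47.50° from the vertical.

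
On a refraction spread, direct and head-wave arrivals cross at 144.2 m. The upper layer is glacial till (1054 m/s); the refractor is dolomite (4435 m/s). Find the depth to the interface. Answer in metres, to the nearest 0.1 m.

x_cross = 2h·√((V₂+V₁)/(V₂−V₁)) → h = x_cross / (2·√((V₂+V₁)/(V₂−V₁))).
√((V₂+V₁)/(V₂−V₁)) = √((4435+1054)/(4435−1054)) = 1.2742.
h = 144.2 / (2·1.2742) = 56.59 m.

56.6 m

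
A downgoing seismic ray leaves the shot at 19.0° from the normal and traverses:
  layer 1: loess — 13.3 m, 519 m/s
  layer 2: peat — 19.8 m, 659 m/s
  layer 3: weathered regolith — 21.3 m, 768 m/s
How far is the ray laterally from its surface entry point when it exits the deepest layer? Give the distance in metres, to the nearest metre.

25 m

Ray parameter p = sin 19.0° / 519 m/s = 6.2730e-04 s/m.
Layer 1: θ = 19.00°; offset = 13.3·tan 19.00° = 4.580 m.
Layer 2: sin θ = p·659 = 0.4134 → θ = 24.42°; offset = 19.8·tan 24.42° = 8.989 m.
Layer 3: sin θ = p·768 = 0.4818 → θ = 28.80°; offset = 21.3·tan 28.80° = 11.710 m.
Summing the layer offsets gives 25.279 m.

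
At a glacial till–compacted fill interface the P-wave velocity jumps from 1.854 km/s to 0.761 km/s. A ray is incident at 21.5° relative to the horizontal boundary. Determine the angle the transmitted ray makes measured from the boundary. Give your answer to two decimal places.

Convert to the normal: θ₁ = 90° − 21.5° = 68.5°.
Snell's law: sin θ₂ = (V₂/V₁)·sin θ₁ = (0.761/1.854)·sin 68.5° = 0.3819.
θ₂ = sin⁻¹(0.3819) = 22.45° (from vertical).
From the interface: 90° − 22.45° = 67.55°.

67.55°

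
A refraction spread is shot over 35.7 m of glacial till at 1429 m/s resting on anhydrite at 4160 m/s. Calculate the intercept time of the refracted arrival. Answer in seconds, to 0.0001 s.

tᵢ = 2h·√(V₂²−V₁²)/(V₁V₂).
√(V₂²−V₁²) = √(4160²−1429²) = 3906.9 m/s.
tᵢ = 2·35.7·3906.9/(1429·4160) = 0.04692 s.

0.0469 s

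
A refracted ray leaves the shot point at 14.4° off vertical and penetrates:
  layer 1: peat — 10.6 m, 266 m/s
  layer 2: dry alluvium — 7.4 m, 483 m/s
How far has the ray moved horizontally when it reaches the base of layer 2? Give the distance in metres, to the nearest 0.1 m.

Apply Snell's law at each interface; in layer i the horizontal offset is hᵢ·tan θᵢ.
Layer 1: θ = 14.40°; offset = 10.6·tan 14.40° = 2.722 m.
Layer 2: sin θ = 483·sin 14.4°/266 = 0.4516, θ = 26.84°; offset = 7.4·tan 26.84° = 3.745 m.
Σ offsets = 6.467 m.

6.5 m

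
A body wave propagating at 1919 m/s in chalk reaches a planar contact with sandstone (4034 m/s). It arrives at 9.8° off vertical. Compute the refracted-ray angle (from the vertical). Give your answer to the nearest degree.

21°

sin θ₁/V₁ = sin θ₂/V₂ ⇒ sin θ₂ = 4034·sin 9.8°/1919 = 4034·0.1702/1919 = 0.3578.
θ₂ = arcsin 0.3578 = 20.97° from the normal.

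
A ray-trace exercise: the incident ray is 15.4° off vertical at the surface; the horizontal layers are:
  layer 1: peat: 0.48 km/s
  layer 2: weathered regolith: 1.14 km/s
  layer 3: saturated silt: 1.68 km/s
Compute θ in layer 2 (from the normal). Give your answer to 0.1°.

Ray parameter p = sin 15.4° / 0.48 = 5.5324e-01 s/km.
sin θ_2 = p·V_2 = 5.5324e-01 × 1.14 = 0.6307.
θ_2 = arcsin 0.6307 = 39.10°.

39.1°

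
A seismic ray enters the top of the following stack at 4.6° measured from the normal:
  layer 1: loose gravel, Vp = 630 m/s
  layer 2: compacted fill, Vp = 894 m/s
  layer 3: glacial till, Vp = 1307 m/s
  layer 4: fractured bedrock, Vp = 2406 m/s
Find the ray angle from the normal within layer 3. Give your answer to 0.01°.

Snell's law across each interface conserves sin θ / V, so sin θ_3 = V_3·sin θ₁/V₁.
sin θ_3 = 1307 × sin 4.6° / 630 = 0.1664.
θ_3 = 9.58° from the vertical.

9.58°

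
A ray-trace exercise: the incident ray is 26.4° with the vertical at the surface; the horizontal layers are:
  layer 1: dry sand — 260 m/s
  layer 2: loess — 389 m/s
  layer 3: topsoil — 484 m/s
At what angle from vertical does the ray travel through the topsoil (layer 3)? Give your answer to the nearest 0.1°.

55.9°

Snell's law across each interface conserves sin θ / V, so sin θ_3 = V_3·sin θ₁/V₁.
sin θ_3 = 484 × sin 26.4° / 260 = 0.8277.
θ_3 = 55.86° from the vertical.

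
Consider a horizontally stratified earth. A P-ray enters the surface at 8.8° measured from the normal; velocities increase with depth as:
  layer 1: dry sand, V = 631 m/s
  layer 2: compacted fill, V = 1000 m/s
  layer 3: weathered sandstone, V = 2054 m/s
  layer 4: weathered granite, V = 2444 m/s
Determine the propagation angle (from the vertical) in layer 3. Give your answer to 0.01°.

Snell's law across each interface conserves sin θ / V, so sin θ_3 = V_3·sin θ₁/V₁.
sin θ_3 = 2054 × sin 8.8° / 631 = 0.4980.
θ_3 = arcsin 0.4980 = 29.87°.

29.87°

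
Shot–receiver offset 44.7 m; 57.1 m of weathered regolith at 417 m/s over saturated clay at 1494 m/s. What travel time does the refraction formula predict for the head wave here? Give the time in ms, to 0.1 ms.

292.9 ms

t = x/V₂ + 2h·√(V₂²−V₁²)/(V₁V₂).
√(V₂²−V₁²) = √(1494²−417²) = 1434.6 m/s; delay term = 2·57.1·1434.6/(417·1494) = 0.26298 s.
t = 44.7/1494 + 0.26298 = 0.29290 s.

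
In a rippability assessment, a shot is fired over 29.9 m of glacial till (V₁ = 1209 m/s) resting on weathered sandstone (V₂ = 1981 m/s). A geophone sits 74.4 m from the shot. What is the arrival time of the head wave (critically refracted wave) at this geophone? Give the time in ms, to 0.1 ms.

76.7 ms

t = x/V₂ + 2h·√(V₂²−V₁²)/(V₁V₂).
√(V₂²−V₁²) = √(1981²−1209²) = 1569.3 m/s; delay term = 2·29.9·1569.3/(1209·1981) = 0.03918 s.
t = 74.4/1981 + 0.03918 = 0.07674 s.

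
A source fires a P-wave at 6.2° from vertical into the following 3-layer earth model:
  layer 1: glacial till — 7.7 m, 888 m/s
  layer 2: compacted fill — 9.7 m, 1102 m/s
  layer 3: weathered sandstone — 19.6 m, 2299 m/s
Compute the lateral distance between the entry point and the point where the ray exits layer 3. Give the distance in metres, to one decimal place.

7.9 m

Apply Snell's law at each interface; in layer i the horizontal offset is hᵢ·tan θᵢ.
Layer 1: θ = 6.20°; offset = 7.7·tan 6.20° = 0.836 m.
Layer 2: sin θ = 1102·sin 6.2°/888 = 0.1340, θ = 7.70°; offset = 9.7·tan 7.70° = 1.312 m.
Layer 3: sin θ = 2299·sin 6.2°/888 = 0.2796, θ = 16.24°; offset = 19.6·tan 16.24° = 5.708 m.
Σ offsets = 7.856 m.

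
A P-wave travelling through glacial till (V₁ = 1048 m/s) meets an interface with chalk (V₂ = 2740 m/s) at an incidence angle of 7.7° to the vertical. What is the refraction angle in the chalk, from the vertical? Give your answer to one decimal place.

20.5°

Snell's law: sin θ₂ = (V₂/V₁)·sin θ₁ = (2740/1048)·sin 7.7° = 0.3503.
θ₂ = arcsin 0.3503 = 20.51° from the normal.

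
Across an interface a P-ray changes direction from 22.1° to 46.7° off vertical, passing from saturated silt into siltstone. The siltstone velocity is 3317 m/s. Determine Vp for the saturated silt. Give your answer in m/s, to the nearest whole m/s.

Snell's law: sin 22.1°/V₁ = sin 46.7°/V₂.
V₁ = V₂·sin 22.1°/sin 46.7° = 3317 × 0.5170 = 1714.73 m/s.

1715 m/s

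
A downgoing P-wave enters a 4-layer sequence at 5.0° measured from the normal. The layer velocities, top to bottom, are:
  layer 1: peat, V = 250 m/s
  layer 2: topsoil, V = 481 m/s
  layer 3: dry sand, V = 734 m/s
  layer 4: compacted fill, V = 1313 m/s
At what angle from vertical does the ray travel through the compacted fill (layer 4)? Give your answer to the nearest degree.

Snell's law across each interface conserves sin θ / V, so sin θ_4 = V_4·sin θ₁/V₁.
sin θ_4 = 1313 × sin 5.0° / 250 = 0.4577.
θ_4 = 27.24° from the vertical.

27°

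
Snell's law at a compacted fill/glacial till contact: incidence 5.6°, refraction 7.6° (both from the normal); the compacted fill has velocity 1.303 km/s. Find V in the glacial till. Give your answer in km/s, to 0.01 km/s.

1.77 km/s

Snell's law: sin 5.6°/V₁ = sin 7.6°/V₂.
V₂ = V₁·sin 7.6°/sin 5.6° = 1.303 × 1.3553 = 1.77 km/s.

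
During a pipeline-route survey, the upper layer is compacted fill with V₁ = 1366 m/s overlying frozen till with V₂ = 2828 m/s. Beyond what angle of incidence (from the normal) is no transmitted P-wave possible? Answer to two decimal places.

At critical incidence the refracted ray runs along the interface (θ₂ = 90°), so sin θ_c = V₁/V₂.
θ_c = arcsin(1366/2828) = arcsin 0.4830 = 28.88°.

28.88°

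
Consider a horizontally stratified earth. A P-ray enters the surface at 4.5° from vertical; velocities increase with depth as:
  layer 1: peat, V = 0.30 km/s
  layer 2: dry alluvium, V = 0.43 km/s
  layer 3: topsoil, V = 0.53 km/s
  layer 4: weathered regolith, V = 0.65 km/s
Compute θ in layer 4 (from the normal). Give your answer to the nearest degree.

10°

Snell's law across each interface conserves sin θ / V, so sin θ_4 = V_4·sin θ₁/V₁.
sin θ_4 = 0.65 × sin 4.5° / 0.30 = 0.1700.
θ_4 = 9.79° from the vertical.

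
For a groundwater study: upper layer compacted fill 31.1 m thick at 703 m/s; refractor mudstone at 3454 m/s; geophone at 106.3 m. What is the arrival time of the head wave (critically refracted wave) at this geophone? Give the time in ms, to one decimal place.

θ_c = arcsin(V₁/V₂) = arcsin(703/3454) = 11.74°, cos θ_c = 0.9791.
Intercept time tᵢ = 2h cos θ_c / V₁ = 2·31.1·0.9791/703 = 0.08663 s.
t = x/V₂ + tᵢ = 106.3/3454 + 0.08663 = 0.11740 s.

117.4 ms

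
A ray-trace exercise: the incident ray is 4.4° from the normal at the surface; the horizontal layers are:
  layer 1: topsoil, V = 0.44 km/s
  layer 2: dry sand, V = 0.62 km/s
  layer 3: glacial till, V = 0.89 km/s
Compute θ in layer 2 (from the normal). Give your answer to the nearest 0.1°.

Ray parameter p = sin 4.4° / 0.44 = 1.7436e-01 s/km.
sin θ_2 = p·V_2 = 1.7436e-01 × 0.62 = 0.1081.
θ_2 = 6.21° from the vertical.

6.2°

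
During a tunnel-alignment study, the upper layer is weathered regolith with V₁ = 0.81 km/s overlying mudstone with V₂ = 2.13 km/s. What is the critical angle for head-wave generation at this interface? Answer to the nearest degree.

At critical incidence the refracted ray runs along the interface (θ₂ = 90°), so sin θ_c = V₁/V₂.
θ_c = arcsin(0.81/2.13) = arcsin 0.3803 = 22.35°.

22°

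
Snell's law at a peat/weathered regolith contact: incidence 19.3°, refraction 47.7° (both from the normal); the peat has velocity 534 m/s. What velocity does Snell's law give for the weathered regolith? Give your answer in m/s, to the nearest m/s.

1195 m/s

Snell's law: sin 19.3°/V₁ = sin 47.7°/V₂.
V₂ = V₁·sin 47.7°/sin 19.3° = 534 × 2.2378 = 1194.99 m/s.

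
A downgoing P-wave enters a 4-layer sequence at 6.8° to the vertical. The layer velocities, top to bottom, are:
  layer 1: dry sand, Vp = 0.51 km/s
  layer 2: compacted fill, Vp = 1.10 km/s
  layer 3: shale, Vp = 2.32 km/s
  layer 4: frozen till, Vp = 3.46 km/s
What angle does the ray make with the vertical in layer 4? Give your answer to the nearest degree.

53°

Ray parameter p = sin 6.8° / 0.51 = 2.3216e-01 s/km.
sin θ_4 = p·V_4 = 2.3216e-01 × 3.46 = 0.8033.
θ_4 = 53.45° from the vertical.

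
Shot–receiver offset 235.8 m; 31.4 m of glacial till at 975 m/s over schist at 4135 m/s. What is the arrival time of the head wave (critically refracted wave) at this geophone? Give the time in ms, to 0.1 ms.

θ_c = arcsin(V₁/V₂) = arcsin(975/4135) = 13.64°, cos θ_c = 0.9718.
Intercept time tᵢ = 2h cos θ_c / V₁ = 2·31.4·0.9718/975 = 0.06259 s.
t = x/V₂ + tᵢ = 235.8/4135 + 0.06259 = 0.11962 s.

119.6 ms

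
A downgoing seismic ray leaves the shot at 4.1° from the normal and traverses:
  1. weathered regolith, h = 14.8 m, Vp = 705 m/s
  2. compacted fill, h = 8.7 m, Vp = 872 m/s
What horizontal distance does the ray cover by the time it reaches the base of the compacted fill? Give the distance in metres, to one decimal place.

Ray parameter p = sin 4.1° / 705 m/s = 1.0141e-04 s/m.
Layer 1: θ = 4.10°; offset = 14.8·tan 4.10° = 1.061 m.
Layer 2: sin θ = p·872 = 0.0884 → θ = 5.07°; offset = 8.7·tan 5.07° = 0.772 m.
Σ offsets = 1.833 m.

1.8 m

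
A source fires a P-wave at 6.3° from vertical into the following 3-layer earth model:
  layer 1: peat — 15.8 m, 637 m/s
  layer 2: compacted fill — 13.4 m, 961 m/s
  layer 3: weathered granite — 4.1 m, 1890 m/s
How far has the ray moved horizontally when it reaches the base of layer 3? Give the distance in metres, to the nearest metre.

5 m

Apply Snell's law at each interface; in layer i the horizontal offset is hᵢ·tan θᵢ.
Layer 1: θ = 6.30°; offset = 15.8·tan 6.30° = 1.744 m.
Layer 2: sin θ = 961·sin 6.3°/637 = 0.1655, θ = 9.53°; offset = 13.4·tan 9.53° = 2.249 m.
Layer 3: sin θ = 1890·sin 6.3°/637 = 0.3256, θ = 19.00°; offset = 4.1·tan 19.00° = 1.412 m.
Summing the layer offsets gives 5.406 m.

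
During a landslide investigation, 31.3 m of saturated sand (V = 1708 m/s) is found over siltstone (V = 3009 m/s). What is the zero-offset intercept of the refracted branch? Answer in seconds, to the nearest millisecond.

θ_c = arcsin(V₁/V₂) = arcsin(1708/3009) = 34.59°; cos θ_c = 0.8233.
tᵢ = 2h·cos θ_c / V₁ = 2·31.3·0.8233 / 1708 = 0.03017 s.

0.030 s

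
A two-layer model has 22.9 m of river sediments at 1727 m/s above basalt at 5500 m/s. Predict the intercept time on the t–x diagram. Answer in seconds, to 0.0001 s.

0.0252 s

θ_c = arcsin(V₁/V₂) = arcsin(1727/5500) = 18.30°; cos θ_c = 0.9494.
tᵢ = 2h·cos θ_c / V₁ = 2·22.9·0.9494 / 1727 = 0.02518 s.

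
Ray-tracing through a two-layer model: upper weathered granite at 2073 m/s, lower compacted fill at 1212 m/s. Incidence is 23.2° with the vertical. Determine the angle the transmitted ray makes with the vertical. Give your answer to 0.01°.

13.32°

Snell's law: sin θ₂ = (V₂/V₁)·sin θ₁ = (1212/2073)·sin 23.2° = 0.2303.
θ₂ = arcsin 0.2303 = 13.32° from the normal.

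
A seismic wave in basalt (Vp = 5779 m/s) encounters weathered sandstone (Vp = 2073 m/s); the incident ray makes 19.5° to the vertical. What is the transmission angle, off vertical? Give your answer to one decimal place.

6.9°

sin θ₁/V₁ = sin θ₂/V₂ ⇒ sin θ₂ = 2073·sin 19.5°/5779 = 2073·0.3338/5779 = 0.1197.
θ₂ = sin⁻¹(0.1197) = 6.88° (from vertical).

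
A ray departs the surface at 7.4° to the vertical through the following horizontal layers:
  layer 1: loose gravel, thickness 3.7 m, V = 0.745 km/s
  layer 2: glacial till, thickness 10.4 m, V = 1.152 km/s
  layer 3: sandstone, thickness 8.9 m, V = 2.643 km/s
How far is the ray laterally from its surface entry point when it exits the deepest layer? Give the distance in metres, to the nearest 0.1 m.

7.2 m

p = sin θ₁/V₁ = sin 7.4°/0.745 = 1.7288e-01 s/km is conserved through the stack.
Layer 1: θ = 7.40°; offset = 3.7·tan 7.40° = 0.481 m.
Layer 2: sin θ = p·1.152 = 0.1992 → θ = 11.49°; offset = 10.4·tan 11.49° = 2.114 m.
Layer 3: sin θ = p·2.643 = 0.4569 → θ = 27.19°; offset = 8.9·tan 27.19° = 4.572 m.
Σ offsets = 7.166 m.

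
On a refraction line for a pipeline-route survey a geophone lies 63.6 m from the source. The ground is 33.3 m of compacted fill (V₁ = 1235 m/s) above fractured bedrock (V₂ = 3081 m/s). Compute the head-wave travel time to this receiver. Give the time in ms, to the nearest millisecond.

70 ms

t = x/V₂ + 2h·√(V₂²−V₁²)/(V₁V₂).
√(V₂²−V₁²) = √(3081²−1235²) = 2822.6 m/s; delay term = 2·33.3·2822.6/(1235·3081) = 0.04941 s.
t = 63.6/3081 + 0.04941 = 0.07005 s.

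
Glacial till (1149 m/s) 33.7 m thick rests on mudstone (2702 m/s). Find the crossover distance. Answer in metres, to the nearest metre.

106 m

θ_c = arcsin(1149/2702) = 25.17°, so cos θ_c = 0.9051 and tᵢ = 2h cos θ_c/V₁ = 0.0531 s.
At crossover x/V₁ = x/V₂ + tᵢ ⇒ x = tᵢ/(1/V₁ − 1/V₂) = 0.05309/(8.7032e-04 − 3.7010e-04) = 106.14 m.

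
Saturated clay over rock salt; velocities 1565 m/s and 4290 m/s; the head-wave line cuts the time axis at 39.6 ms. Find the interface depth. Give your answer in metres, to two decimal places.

θ_c = arcsin(1565/4290) = 21.40°; cos θ_c = 0.9311.
tᵢ = 2h cos θ_c/V₁ ⇒ h = tᵢ·V₁/(2 cos θ_c) = 0.0396·1565/(2·0.9311) = 33.28 m.

33.28 m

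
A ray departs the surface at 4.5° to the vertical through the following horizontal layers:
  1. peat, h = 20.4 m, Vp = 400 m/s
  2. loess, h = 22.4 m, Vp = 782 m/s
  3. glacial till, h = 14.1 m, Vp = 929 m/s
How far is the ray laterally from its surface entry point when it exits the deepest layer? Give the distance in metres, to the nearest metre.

8 m

Ray parameter p = sin 4.5° / 400 m/s = 1.9615e-04 s/m.
Layer 1: θ = 4.50°; offset = 20.4·tan 4.50° = 1.606 m.
Layer 2: sin θ = p·782 = 0.1534 → θ = 8.82°; offset = 22.4·tan 8.82° = 3.477 m.
Layer 3: sin θ = p·929 = 0.1822 → θ = 10.50°; offset = 14.1·tan 10.50° = 2.613 m.
Σ offsets = 7.696 m.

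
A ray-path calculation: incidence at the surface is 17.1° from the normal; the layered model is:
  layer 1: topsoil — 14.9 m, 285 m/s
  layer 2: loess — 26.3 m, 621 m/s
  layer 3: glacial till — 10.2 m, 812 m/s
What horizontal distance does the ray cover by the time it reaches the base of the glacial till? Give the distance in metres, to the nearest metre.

42 m

Ray parameter p = sin 17.1° / 285 m/s = 1.0317e-03 s/m.
Layer 1: θ = 17.10°; offset = 14.9·tan 17.10° = 4.584 m.
Layer 2: sin θ = p·621 = 0.6407 → θ = 39.84°; offset = 26.3·tan 39.84° = 21.947 m.
Layer 3: sin θ = p·812 = 0.8378 → θ = 56.90°; offset = 10.2·tan 56.90° = 15.649 m.
Summing the layer offsets gives 42.180 m.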